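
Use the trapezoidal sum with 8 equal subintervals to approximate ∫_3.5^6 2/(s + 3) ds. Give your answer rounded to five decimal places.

Δs = (6 − 3.5)/8 = 0.3125.
f(3.5) = 4/13, f(3.8125) = 32/109, f(4.125) = 16/57, f(4.4375) = 32/119, f(4.75) = 8/31, f(5.0625) = 32/129, f(5.375) = 16/67, f(5.6875) = 32/139, f(6) = 2/9.
T_8 = (Δs/2)·[f(s_0) + 2f(s_1) + ... + 2f(s_{7}) + f(s_8)].
Sum ≈ 0.65103.

0.65103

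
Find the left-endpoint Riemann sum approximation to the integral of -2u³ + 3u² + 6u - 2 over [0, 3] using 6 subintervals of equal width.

Δu = (3 − 0)/6 = 0.5.
Left endpoints: 0, 0.5, 1, 1.5, 2, 2.5.
f(0) = -2, f(0.5) = 1.5, f(1) = 5, f(1.5) = 7, f(2) = 6, f(2.5) = 0.5.
Sum = Δu · [f(0) + f(0.5) + f(1) + ...].
Sum = 9.

9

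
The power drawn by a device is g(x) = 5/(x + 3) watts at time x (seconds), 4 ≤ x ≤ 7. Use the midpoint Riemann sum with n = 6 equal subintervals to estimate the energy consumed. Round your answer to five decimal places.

Δx = (7 − 4)/6 = 0.5.
Midpoints: 4.25, 4.75, 5.25, 5.75, 6.25, 6.75.
g(4.25) = 20/29, g(4.75) = 20/31, g(5.25) = 20/33, g(5.75) = 4/7, g(6.25) = 20/37, g(6.75) = 20/39.
Sum = Δx · [g(4.25) + g(4.75) + g(5.25) + ...].
Sum ≈ 1.78283.

1.78283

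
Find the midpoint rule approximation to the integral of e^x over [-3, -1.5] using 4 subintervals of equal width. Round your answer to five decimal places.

Δx = (-1.5 − (-3))/4 = 0.375.
Midpoints: -2.8125, -2.4375, -2.0625, -1.6875.
f(-2.8125) ≈ 0.06005, f(-2.4375) ≈ 0.08738, f(-2.0625) ≈ 0.12714, f(-1.6875) ≈ 0.18498.
Sum = Δx · [f(-2.8125) + f(-2.4375) + f(-2.0625) + f(-1.6875)].
Sum ≈ 0.17233.

0.17233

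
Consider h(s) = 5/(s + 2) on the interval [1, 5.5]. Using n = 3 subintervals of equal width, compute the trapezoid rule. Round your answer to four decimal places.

4.6667

Δs = (5.5 − 1)/3 = 1.5.
h(1) = 5/3, h(2.5) = 10/9, h(4) = 5/6, h(5.5) = 2/3.
T_3 = (Δs/2)·[h(s_0) + 2h(s_1) + 2h(s_2) + h(s_3)].
Sum ≈ 4.6667.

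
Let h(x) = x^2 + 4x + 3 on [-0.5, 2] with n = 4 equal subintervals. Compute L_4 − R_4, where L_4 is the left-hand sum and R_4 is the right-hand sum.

L_4 = 13.57421875.
R_4 = 22.16796875.
L_4 − R_4 = -8.59375.

-8.59375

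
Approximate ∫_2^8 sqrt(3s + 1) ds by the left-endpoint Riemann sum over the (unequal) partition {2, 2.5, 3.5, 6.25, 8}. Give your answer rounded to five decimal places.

Subinterval widths: 0.5, 1, 2.75, 1.75.
Left endpoints: 2, 2.5, 3.5, 6.25.
f(2) ≈ 2.64575, f(2.5) ≈ 2.91548, f(3.5) ≈ 3.39116, f(6.25) ≈ 4.44410.
Sum = Σ Δs_i · f(s_i).
Sum ≈ 21.34123.

21.34123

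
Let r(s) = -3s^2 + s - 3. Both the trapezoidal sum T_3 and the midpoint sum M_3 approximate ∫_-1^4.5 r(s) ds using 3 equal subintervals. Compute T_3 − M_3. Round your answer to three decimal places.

-13.865

T_3 ≈ -108.24306.
M_3 ≈ -94.37847.
T_3 − M_3 ≈ -13.865.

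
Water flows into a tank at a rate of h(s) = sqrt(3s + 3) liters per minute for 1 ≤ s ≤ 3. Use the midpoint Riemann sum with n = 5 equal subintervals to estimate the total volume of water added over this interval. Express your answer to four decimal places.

Δs = (3 − 1)/5 = 0.4.
Midpoints: 1.2, 1.6, 2, 2.4, 2.8.
h(1.2) ≈ 2.5690, h(1.6) ≈ 2.7928, h(2) ≈ 3.0000, h(2.4) ≈ 3.1937, h(2.8) ≈ 3.3764.
Sum = Δs · [h(1.2) + h(1.6) + h(2) + h(2.4) + h(2.8)].
Sum ≈ 5.9728.

5.9728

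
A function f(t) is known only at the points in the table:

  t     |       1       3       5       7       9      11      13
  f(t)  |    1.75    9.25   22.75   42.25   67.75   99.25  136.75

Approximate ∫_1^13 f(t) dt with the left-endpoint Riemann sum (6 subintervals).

486

Δt = 2.
Sum = 2·[1.75 + 9.25 + 22.75 + 42.25 + 67.75 + 99.25] = 486.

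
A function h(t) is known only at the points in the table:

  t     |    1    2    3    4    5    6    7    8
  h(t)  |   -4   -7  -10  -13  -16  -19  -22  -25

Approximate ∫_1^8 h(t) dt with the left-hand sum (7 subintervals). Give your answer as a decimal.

Δt = 1.
Sum = 1·[(-4) + (-7) + (-10) + (-13) + (-16) + (-19) + (-22)] = -91.

-91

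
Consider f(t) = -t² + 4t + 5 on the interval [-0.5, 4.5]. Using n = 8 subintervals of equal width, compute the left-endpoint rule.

Δt = (4.5 − (-0.5))/8 = 0.625.
Left endpoints: -0.5, 0.125, 0.75, 1.375, 2, 2.625, 3.25, 3.875.
f(-0.5) = 2.75, f(0.125) = 5.484375, f(0.75) = 7.4375, f(1.375) = 8.609375, f(2) = 9, f(2.625) = 8.609375, f(3.25) = 7.4375, f(3.875) = 5.484375.
Sum = Δt · [f(-0.5) + f(0.125) + f(0.75) + ...].
Sum = 34.2578125.

34.2578125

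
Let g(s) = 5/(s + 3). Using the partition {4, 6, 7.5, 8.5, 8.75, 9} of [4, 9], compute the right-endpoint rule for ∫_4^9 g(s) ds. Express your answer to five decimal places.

Subinterval widths: 2, 1.5, 1, 0.25, 0.25.
Right endpoints: 6, 7.5, 8.5, 8.75, 9.
g(6) = 5/9, g(7.5) = 10/21, g(8.5) = 10/23, g(8.75) = 20/47, g(9) = 5/12.
Sum = Σ Δs_i · g(s_i).
Sum ≈ 2.47073.

2.47073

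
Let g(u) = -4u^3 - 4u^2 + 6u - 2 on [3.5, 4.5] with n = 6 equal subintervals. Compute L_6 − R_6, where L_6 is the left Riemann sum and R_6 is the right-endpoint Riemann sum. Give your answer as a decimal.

L_6 ≈ -284.32407.
R_6 ≈ -320.82407.
L_6 − R_6 = 36.5.

36.5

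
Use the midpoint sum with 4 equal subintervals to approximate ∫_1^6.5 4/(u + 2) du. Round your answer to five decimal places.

Δu = (6.5 − 1)/4 = 1.375.
Midpoints: 1.6875, 3.0625, 4.4375, 5.8125.
f(1.6875) = 64/59, f(3.0625) = 64/81, f(4.4375) = 64/103, f(5.8125) = 0.512.
Sum = Δu · [f(1.6875) + f(3.0625) + f(4.4375) + f(5.8125)].
Sum ≈ 4.13631.

4.13631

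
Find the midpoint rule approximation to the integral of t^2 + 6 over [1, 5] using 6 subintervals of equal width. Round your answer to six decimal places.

65.185185

Δt = (5 − 1)/6 = 2/3.
Midpoints: 4/3, 2, 8/3, 10/3, 4, 14/3.
f(4/3) = 70/9, f(2) = 10, f(8/3) = 118/9, f(10/3) = 154/9, f(4) = 22, f(14/3) = 250/9.
Sum = Δt · [f(4/3) + f(2) + f(8/3) + ...].
Sum ≈ 65.185185.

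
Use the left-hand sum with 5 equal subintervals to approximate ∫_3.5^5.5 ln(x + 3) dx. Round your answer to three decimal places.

3.970

Δx = (5.5 − 3.5)/5 = 0.4.
Left endpoints: 3.5, 3.9, 4.3, 4.7, 5.1.
f(3.5) ≈ 1.872, f(3.9) ≈ 1.932, f(4.3) ≈ 1.988, f(4.7) ≈ 2.041, f(5.1) ≈ 2.092.
Sum = Δx · [f(3.5) + f(3.9) + f(4.3) + f(4.7) + f(5.1)].
Sum ≈ 3.970.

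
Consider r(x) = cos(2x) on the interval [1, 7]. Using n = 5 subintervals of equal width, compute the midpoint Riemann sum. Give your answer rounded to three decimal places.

Δx = (7 − 1)/5 = 1.2.
Midpoints: 1.6, 2.8, 4, 5.2, 6.4.
r(1.6) ≈ -0.998, r(2.8) ≈ 0.776, r(4) ≈ -0.146, r(5.2) ≈ -0.561, r(6.4) ≈ 0.973.
Sum = Δx · [r(1.6) + r(2.8) + r(4) + r(5.2) + r(6.4)].
Sum ≈ 0.052.

0.052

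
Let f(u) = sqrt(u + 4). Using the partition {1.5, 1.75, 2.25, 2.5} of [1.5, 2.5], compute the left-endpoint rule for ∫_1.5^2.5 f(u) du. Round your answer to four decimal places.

Subinterval widths: 0.25, 0.5, 0.25.
Left endpoints: 1.5, 1.75, 2.25.
f(1.5) ≈ 2.3452, f(1.75) ≈ 2.3979, f(2.25) ≈ 2.5000.
Sum = Σ Δu_i · f(u_i).
Sum ≈ 2.4103.

2.4103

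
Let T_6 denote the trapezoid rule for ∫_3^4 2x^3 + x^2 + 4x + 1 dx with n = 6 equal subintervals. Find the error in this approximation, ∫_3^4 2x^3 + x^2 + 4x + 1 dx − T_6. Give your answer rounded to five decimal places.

Exact integral: ∫_3^4 f(x) dx ≈ 114.8333333.
T_6 ≈ 114.9351852.
Error ≈ 114.8333333 − 114.9351852 ≈ -0.10185.

-0.10185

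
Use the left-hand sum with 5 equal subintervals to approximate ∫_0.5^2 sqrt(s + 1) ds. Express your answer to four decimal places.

2.1624

Δs = (2 − 0.5)/5 = 0.3.
Left endpoints: 0.5, 0.8, 1.1, 1.4, 1.7.
f(0.5) ≈ 1.2247, f(0.8) ≈ 1.3416, f(1.1) ≈ 1.4491, f(1.4) ≈ 1.5492, f(1.7) ≈ 1.6432.
Sum = Δs · [f(0.5) + f(0.8) + f(1.1) + f(1.4) + f(1.7)].
Sum ≈ 2.1624.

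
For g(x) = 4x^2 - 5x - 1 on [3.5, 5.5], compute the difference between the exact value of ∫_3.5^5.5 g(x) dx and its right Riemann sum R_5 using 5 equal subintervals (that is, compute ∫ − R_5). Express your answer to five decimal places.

Exact integral: ∫_3.5^5.5 g(x) dx ≈ 117.6666667.
R_5 = 130.28.
Error ≈ 117.6666667 − 130.28 ≈ -12.61333.

-12.61333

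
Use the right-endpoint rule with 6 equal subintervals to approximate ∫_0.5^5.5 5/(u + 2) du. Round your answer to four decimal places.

4.9782

Δu = (5.5 − 0.5)/6 = 5/6.
Right endpoints: 4/3, 13/6, 3, 23/6, 14/3, 5.5.
f(4/3) = 1.5, f(13/6) = 1.2, f(3) = 1, f(23/6) = 6/7, f(14/3) = 0.75, f(5.5) = 2/3.
Sum = Δu · [f(4/3) + f(13/6) + f(3) + ...].
Sum ≈ 4.9782.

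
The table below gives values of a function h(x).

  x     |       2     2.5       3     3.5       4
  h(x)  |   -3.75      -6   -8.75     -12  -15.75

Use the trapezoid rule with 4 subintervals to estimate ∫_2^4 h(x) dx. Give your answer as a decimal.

Δx = 0.5.
T_4 = (0.5/2)·[(-3.75) + 2·(-6) + 2·(-8.75) + 2·(-12) + (-15.75)] = -18.25.

-18.25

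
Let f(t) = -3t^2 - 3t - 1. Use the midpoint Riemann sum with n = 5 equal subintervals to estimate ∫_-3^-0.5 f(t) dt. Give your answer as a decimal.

-16.09375

Δt = (-0.5 − (-3))/5 = 0.5.
Midpoints: -2.75, -2.25, -1.75, -1.25, -0.75.
f(-2.75) = -15.4375, f(-2.25) = -9.4375, f(-1.75) = -4.9375, f(-1.25) = -1.9375, f(-0.75) = -0.4375.
Sum = Δt · [f(-2.75) + f(-2.25) + f(-1.75) + f(-1.25) + f(-0.75)].
Sum = -16.09375.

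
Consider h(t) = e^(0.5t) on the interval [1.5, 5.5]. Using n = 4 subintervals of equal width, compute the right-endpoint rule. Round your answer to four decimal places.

34.3753

Δt = (5.5 − 1.5)/4 = 1.
Right endpoints: 2.5, 3.5, 4.5, 5.5.
h(2.5) ≈ 3.4903, h(3.5) ≈ 5.7546, h(4.5) ≈ 9.4877, h(5.5) ≈ 15.6426.
Sum = Δt · [h(2.5) + h(3.5) + h(4.5) + h(5.5)].
Sum ≈ 34.3753.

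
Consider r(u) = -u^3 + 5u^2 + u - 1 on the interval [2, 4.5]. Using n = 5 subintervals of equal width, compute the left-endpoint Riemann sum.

Δu = (4.5 − 2)/5 = 0.5.
Left endpoints: 2, 2.5, 3, 3.5, 4.
r(2) = 13, r(2.5) = 17.125, r(3) = 20, r(3.5) = 20.875, r(4) = 19.
Sum = Δu · [r(2) + r(2.5) + r(3) + r(3.5) + r(4)].
Sum = 45.

45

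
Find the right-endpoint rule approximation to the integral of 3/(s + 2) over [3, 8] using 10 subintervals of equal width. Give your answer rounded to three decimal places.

Δs = (8 − 3)/10 = 0.5.
Right endpoints: 3.5, 4, 4.5, 5, 5.5, 6, 6.5, 7, 7.5, 8.
f(3.5) = 6/11, f(4) = 0.5, f(4.5) = 6/13, f(5) = 3/7, f(5.5) = 0.4, f(6) = 0.375, f(6.5) = 6/17, f(7) = 1/3, f(7.5) = 6/19, f(8) = 0.3.
Sum = Δs · [f(3.5) + f(4) + f(4.5) + ...].
Sum ≈ 2.006.

2.006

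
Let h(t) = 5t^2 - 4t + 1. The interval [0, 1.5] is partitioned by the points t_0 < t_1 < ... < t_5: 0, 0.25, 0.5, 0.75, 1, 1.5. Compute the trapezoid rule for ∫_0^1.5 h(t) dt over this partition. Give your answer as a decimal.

Subinterval widths: 0.25, 0.25, 0.25, 0.25, 0.5.
h(0) = 1, h(0.25) = 0.3125, h(0.5) = 0.25, h(0.75) = 0.8125, h(1) = 2, h(1.5) = 6.25.
On each subinterval the trapezoid contributes (Δt_i/2)·[h(t_{i-1}) + h(t_i)].
Sum = 2.78125.

2.78125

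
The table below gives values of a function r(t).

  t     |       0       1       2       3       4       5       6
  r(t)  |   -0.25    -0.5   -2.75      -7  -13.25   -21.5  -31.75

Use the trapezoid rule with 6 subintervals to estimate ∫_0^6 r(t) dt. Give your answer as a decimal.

Δt = 1.
T_6 = (1/2)·[(-0.25) + 2·(-0.5) + 2·(-2.75) + 2·(-7) + 2·(-13.25) + 2·(-21.5) + (-31.75)] = -61.

-61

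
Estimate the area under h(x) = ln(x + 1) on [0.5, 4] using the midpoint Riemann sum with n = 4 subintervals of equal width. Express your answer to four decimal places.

3.9535

Δx = (4 − 0.5)/4 = 0.875.
Midpoints: 0.9375, 1.8125, 2.6875, 3.5625.
h(0.9375) ≈ 0.6614, h(1.8125) ≈ 1.0341, h(2.6875) ≈ 1.3049, h(3.5625) ≈ 1.5179.
Sum = Δx · [h(0.9375) + h(1.8125) + h(2.6875) + h(3.5625)].
Sum ≈ 3.9535.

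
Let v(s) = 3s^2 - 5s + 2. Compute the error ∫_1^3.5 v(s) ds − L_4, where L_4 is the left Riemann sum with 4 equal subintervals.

6.15234375

Exact integral: ∫_1^3.5 v(s) ds = 18.75.
L_4 = 12.59765625.
Error = 18.75 − 12.59765625 = 6.15234375.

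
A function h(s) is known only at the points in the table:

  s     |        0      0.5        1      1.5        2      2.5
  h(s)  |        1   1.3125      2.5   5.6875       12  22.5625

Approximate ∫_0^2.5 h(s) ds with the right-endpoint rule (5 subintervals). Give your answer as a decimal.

Δs = 0.5.
Sum = 0.5·[1.3125 + 2.5 + 5.6875 + 12 + 22.5625] = 22.03125.

22.03125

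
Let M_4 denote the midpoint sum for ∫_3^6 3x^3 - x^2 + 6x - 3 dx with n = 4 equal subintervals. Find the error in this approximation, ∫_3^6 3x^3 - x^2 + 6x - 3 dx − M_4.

Exact integral: ∫_3^6 f(x) dx = 920.25.
M_4 = 914.6953125.
Error = 920.25 − 914.6953125 = 5.5546875.

5.5546875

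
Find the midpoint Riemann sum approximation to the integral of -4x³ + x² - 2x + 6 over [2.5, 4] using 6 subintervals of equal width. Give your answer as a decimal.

-201.265625

Δx = (4 − 2.5)/6 = 0.25.
Midpoints: 2.625, 2.875, 3.125, 3.375, 3.625, 3.875.
f(2.625) = -64.7109375, f(2.875) = -86.5390625, f(3.125) = -112.5546875, f(3.375) = -143.1328125, f(3.625) = -178.6484375, f(3.875) = -219.4765625.
Sum = Δx · [f(2.625) + f(2.875) + f(3.125) + ...].
Sum = -201.265625.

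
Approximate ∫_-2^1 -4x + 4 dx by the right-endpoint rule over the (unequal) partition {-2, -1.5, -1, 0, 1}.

13

Subinterval widths: 0.5, 0.5, 1, 1.
Right endpoints: -1.5, -1, 0, 1.
f(-1.5) = 10, f(-1) = 8, f(0) = 4, f(1) = 0.
Sum = Σ Δx_i · f(x_i).
Sum = 13.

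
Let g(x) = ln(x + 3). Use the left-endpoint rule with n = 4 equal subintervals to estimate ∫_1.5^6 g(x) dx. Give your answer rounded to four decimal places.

Δx = (6 − 1.5)/4 = 1.125.
Left endpoints: 1.5, 2.625, 3.75, 4.875.
g(1.5) ≈ 1.5041, g(2.625) ≈ 1.7272, g(3.75) ≈ 1.9095, g(4.875) ≈ 2.0637.
Sum = Δx · [g(1.5) + g(2.625) + g(3.75) + g(4.875)].
Sum ≈ 8.1051.

8.1051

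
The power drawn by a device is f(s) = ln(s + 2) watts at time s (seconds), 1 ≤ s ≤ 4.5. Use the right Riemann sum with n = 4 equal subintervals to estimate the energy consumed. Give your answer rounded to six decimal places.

5.697749

Δs = (4.5 − 1)/4 = 0.875.
Right endpoints: 1.875, 2.75, 3.625, 4.5.
f(1.875) ≈ 1.354546, f(2.75) ≈ 1.558145, f(3.625) ≈ 1.727221, f(4.5) ≈ 1.871802.
Sum = Δs · [f(1.875) + f(2.75) + f(3.625) + f(4.5)].
Sum ≈ 5.697749.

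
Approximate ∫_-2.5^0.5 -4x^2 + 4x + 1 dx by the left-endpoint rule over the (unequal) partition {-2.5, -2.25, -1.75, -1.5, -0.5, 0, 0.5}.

-41.6875

Subinterval widths: 0.25, 0.5, 0.25, 1, 0.5, 0.5.
Left endpoints: -2.5, -2.25, -1.75, -1.5, -0.5, 0.
f(-2.5) = -34, f(-2.25) = -28.25, f(-1.75) = -18.25, f(-1.5) = -14, f(-0.5) = -2, f(0) = 1.
Sum = Σ Δx_i · f(x_i).
Sum = -41.6875.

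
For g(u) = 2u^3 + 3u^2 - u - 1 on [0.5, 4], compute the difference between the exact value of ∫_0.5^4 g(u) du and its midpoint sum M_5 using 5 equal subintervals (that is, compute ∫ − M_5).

2.358125

Exact integral: ∫_0.5^4 g(u) du = 180.46875.
M_5 = 178.110625.
Error = 180.46875 − 178.110625 = 2.358125.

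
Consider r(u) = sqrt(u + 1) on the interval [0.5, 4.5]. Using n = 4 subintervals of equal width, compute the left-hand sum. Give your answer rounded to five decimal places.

Δu = (4.5 − 0.5)/4 = 1.
Left endpoints: 0.5, 1.5, 2.5, 3.5.
r(0.5) ≈ 1.22474, r(1.5) ≈ 1.58114, r(2.5) ≈ 1.87083, r(3.5) ≈ 2.12132.
Sum = Δu · [r(0.5) + r(1.5) + r(2.5) + r(3.5)].
Sum ≈ 6.79803.

6.79803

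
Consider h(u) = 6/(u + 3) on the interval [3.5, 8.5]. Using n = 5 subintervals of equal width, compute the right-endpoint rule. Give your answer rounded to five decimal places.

3.23063

Δu = (8.5 − 3.5)/5 = 1.
Right endpoints: 4.5, 5.5, 6.5, 7.5, 8.5.
h(4.5) = 0.8, h(5.5) = 12/17, h(6.5) = 12/19, h(7.5) = 4/7, h(8.5) = 12/23.
Sum = Δu · [h(4.5) + h(5.5) + h(6.5) + h(7.5) + h(8.5)].
Sum ≈ 3.23063.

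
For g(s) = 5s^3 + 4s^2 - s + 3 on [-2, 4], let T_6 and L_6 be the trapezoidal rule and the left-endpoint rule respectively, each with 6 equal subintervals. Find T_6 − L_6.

201

T_6 = 427.
L_6 = 226.
T_6 − L_6 = 201.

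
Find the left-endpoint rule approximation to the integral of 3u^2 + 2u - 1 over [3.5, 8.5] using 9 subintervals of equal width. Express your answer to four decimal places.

574.2438

Δu = (8.5 − 3.5)/9 = 5/9.
Left endpoints: 3.5, 73/18, 83/18, 31/6, 103/18, 113/18, 41/6, 133/18, 143/18.
f(3.5) = 42.75, f(73/18) = 6097/108, f(83/18) = 7777/108, f(31/6) = 1073/12, f(103/18) = 11737/108, f(113/18) = 14017/108, f(41/6) = 152.75, f(133/18) = 19177/108, f(143/18) = 22057/108.
Sum = Δu · [f(3.5) + f(73/18) + f(83/18) + ...].
Sum ≈ 574.2438.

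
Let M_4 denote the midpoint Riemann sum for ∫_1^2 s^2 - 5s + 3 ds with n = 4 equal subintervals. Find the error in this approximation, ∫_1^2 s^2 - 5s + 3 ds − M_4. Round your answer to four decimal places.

0.0052

Exact integral: ∫_1^2 f(s) ds ≈ -2.166667.
M_4 = -2.171875.
Error ≈ -2.166667 − (-2.171875) ≈ 0.0052.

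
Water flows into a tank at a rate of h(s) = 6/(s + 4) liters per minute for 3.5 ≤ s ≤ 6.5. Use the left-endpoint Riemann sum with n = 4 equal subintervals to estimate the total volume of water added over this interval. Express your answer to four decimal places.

Δs = (6.5 − 3.5)/4 = 0.75.
Left endpoints: 3.5, 4.25, 5, 5.75.
h(3.5) = 0.8, h(4.25) = 8/11, h(5) = 2/3, h(5.75) = 8/13.
Sum = Δs · [h(3.5) + h(4.25) + h(5) + h(5.75)].
Sum ≈ 2.1070.

2.1070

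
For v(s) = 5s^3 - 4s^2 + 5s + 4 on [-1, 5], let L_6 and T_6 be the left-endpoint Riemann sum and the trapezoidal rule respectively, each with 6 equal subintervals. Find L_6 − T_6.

-282

L_6 = 440.
T_6 = 722.
L_6 − T_6 = -282.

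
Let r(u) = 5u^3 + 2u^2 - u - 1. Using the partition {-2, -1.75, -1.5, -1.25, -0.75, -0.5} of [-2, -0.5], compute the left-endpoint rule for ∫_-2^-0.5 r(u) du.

Subinterval widths: 0.25, 0.25, 0.25, 0.5, 0.25.
Left endpoints: -2, -1.75, -1.5, -1.25, -0.75.
r(-2) = -31, r(-1.75) = -19.921875, r(-1.5) = -11.875, r(-1.25) = -6.390625, r(-0.75) = -1.234375.
Sum = Σ Δu_i · r(u_i).
Sum = -19.203125.

-19.203125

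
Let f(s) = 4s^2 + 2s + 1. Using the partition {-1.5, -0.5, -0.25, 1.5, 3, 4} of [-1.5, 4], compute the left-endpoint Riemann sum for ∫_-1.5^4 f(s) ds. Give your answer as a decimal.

71.0625

Subinterval widths: 1, 0.25, 1.75, 1.5, 1.
Left endpoints: -1.5, -0.5, -0.25, 1.5, 3.
f(-1.5) = 7, f(-0.5) = 1, f(-0.25) = 0.75, f(1.5) = 13, f(3) = 43.
Sum = Σ Δs_i · f(s_i).
Sum = 71.0625.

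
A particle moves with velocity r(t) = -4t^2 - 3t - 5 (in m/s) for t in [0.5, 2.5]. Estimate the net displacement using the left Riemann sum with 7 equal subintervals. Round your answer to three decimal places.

-35.490

Δt = (2.5 − 0.5)/7 = 2/7.
Left endpoints: 0.5, 11/14, 15/14, 19/14, 23/14, 27/14, 31/14.
r(0.5) = -7.5, r(11/14) = -963/98, r(15/14) = -1255/98, r(19/14) = -1611/98, r(23/14) = -2031/98, r(27/14) = -2515/98, r(31/14) = -3063/98.
Sum = Δt · [r(0.5) + r(11/14) + r(15/14) + ...].
Sum ≈ -35.490.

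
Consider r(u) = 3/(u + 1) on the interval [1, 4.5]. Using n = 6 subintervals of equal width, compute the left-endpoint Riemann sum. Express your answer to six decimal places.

Δu = (4.5 − 1)/6 = 7/12.
Left endpoints: 1, 19/12, 13/6, 2.75, 10/3, 47/12.
r(1) = 1.5, r(19/12) = 36/31, r(13/6) = 18/19, r(2.75) = 0.8, r(10/3) = 9/13, r(47/12) = 36/59.
Sum = Δu · [r(1) + r(19/12) + r(13/6) + ...].
Sum ≈ 3.331496.

3.331496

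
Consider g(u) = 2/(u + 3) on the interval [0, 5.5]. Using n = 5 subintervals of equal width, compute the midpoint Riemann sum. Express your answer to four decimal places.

2.0733

Δu = (5.5 − 0)/5 = 1.1.
Midpoints: 0.55, 1.65, 2.75, 3.85, 4.95.
g(0.55) = 40/71, g(1.65) = 40/93, g(2.75) = 8/23, g(3.85) = 40/137, g(4.95) = 40/159.
Sum = Δu · [g(0.55) + g(1.65) + g(2.75) + g(3.85) + g(4.95)].
Sum ≈ 2.0733.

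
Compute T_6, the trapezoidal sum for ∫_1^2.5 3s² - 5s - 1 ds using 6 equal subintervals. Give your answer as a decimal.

Δs = (2.5 − 1)/6 = 0.25.
f(1) = -3, f(1.25) = -2.5625, f(1.5) = -1.75, f(1.75) = -0.5625, f(2) = 1, f(2.25) = 2.9375, f(2.5) = 5.25.
T_6 = (Δs/2)·[f(s_0) + 2f(s_1) + ... + 2f(s_{5}) + f(s_6)].
Sum = 0.046875.

0.046875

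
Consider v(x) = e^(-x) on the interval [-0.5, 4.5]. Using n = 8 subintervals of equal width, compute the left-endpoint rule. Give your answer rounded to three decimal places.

Δx = (4.5 − (-0.5))/8 = 0.625.
Left endpoints: -0.5, 0.125, 0.75, 1.375, 2, 2.625, 3.25, 3.875.
v(-0.5) ≈ 1.649, v(0.125) ≈ 0.882, v(0.75) ≈ 0.472, v(1.375) ≈ 0.253, v(2) ≈ 0.135, v(2.625) ≈ 0.072, v(3.25) ≈ 0.039, v(3.875) ≈ 0.021.
Sum = Δx · [v(-0.5) + v(0.125) + v(0.75) + ...].
Sum ≈ 2.202.

2.202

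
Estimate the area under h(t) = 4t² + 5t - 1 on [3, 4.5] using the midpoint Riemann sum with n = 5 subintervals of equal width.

112.08

Δt = (4.5 − 3)/5 = 0.3.
Midpoints: 3.15, 3.45, 3.75, 4.05, 4.35.
h(3.15) = 54.44, h(3.45) = 63.86, h(3.75) = 74, h(4.05) = 84.86, h(4.35) = 96.44.
Sum = Δt · [h(3.15) + h(3.45) + h(3.75) + h(4.05) + h(4.35)].
Sum = 112.08.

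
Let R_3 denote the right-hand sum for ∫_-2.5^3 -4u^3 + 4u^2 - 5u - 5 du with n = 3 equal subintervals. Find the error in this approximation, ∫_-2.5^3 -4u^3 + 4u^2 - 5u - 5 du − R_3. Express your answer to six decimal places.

168.335648

Exact integral: ∫_-2.5^3 f(u) du ≈ -19.47916667.
R_3 ≈ -187.81481481.
Error ≈ -19.47916667 − (-187.81481481) ≈ 168.335648.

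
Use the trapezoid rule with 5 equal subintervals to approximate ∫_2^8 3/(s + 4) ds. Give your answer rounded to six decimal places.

2.086905

Δs = (8 − 2)/5 = 1.2.
f(2) = 0.5, f(3.2) = 5/12, f(4.4) = 5/14, f(5.6) = 0.3125, f(6.8) = 5/18, f(8) = 0.25.
T_5 = (Δs/2)·[f(s_0) + 2f(s_1) + ... + 2f(s_{4}) + f(s_5)].
Sum ≈ 2.086905.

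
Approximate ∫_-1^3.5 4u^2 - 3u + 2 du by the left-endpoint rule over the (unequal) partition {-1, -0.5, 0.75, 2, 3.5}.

30.625

Subinterval widths: 0.5, 1.25, 1.25, 1.5.
Left endpoints: -1, -0.5, 0.75, 2.
f(-1) = 9, f(-0.5) = 4.5, f(0.75) = 2, f(2) = 12.
Sum = Σ Δu_i · f(u_i).
Sum = 30.625.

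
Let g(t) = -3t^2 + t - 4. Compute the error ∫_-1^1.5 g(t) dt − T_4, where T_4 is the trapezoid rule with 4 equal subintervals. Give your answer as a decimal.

0.48828125

Exact integral: ∫_-1^1.5 g(t) dt = -13.75.
T_4 = -14.23828125.
Error = -13.75 − (-14.23828125) = 0.48828125.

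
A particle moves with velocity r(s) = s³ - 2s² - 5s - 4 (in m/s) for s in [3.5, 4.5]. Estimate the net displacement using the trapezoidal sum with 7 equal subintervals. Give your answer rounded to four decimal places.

8.8673

Δs = (4.5 − 3.5)/7 = 1/7.
r(3.5) = -3.125, r(51/14) = -1133/2744, r(53/14) = 7309/2744, r(55/14) = 16799/2744, r(57/14) = 27385/2744, r(59/14) = 39115/2744, r(61/14) = 52037/2744, r(4.5) = 24.125.
T_7 = (Δs/2)·[r(s_0) + 2r(s_1) + ... + 2r(s_{6}) + r(s_7)].
Sum ≈ 8.8673.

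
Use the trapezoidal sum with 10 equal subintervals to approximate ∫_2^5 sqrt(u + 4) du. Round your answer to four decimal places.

Δu = (5 − 2)/10 = 0.3.
f(2) ≈ 2.4495, f(2.3) ≈ 2.5100, f(2.6) ≈ 2.5690, f(2.9) ≈ 2.6268, f(3.2) ≈ 2.6833, f(3.5) ≈ 2.7386, f(3.8) ≈ 2.7928, f(4.1) ≈ 2.8460, f(4.4) ≈ 2.8983, f(4.7) ≈ 2.9496, f(5) ≈ 3.0000.
T_10 = (Δu/2)·[f(u_0) + 2f(u_1) + ... + 2f(u_{9}) + f(u_10)].
Sum ≈ 8.2018.

8.2018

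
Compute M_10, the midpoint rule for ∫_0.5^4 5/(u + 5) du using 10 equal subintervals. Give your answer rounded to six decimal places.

Δu = (4 − 0.5)/10 = 0.35.
Midpoints: 0.675, 1.025, 1.375, 1.725, 2.075, 2.425, 2.775, 3.125, 3.475, 3.825.
f(0.675) = 200/227, f(1.025) = 200/241, f(1.375) = 40/51, f(1.725) = 200/269, f(2.075) = 200/283, f(2.425) = 200/297, f(2.775) = 200/311, f(3.125) = 8/13, f(3.475) = 200/339, f(3.825) = 200/353.
Sum = Δu · [f(0.675) + f(1.025) + f(1.375) + ...].
Sum ≈ 2.461854.

2.461854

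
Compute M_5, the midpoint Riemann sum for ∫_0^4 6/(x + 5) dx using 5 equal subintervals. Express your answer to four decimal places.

Δx = (4 − 0)/5 = 0.8.
Midpoints: 0.4, 1.2, 2, 2.8, 3.6.
f(0.4) = 10/9, f(1.2) = 30/31, f(2) = 6/7, f(2.8) = 10/13, f(3.6) = 30/43.
Sum = Δx · [f(0.4) + f(1.2) + f(2) + f(2.8) + f(3.6)].
Sum ≈ 3.5223.

3.5223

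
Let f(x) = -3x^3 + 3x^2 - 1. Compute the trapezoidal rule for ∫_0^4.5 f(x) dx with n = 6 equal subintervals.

-228.19921875

Δx = (4.5 − 0)/6 = 0.75.
f(0) = -1, f(0.75) = -0.578125, f(1.5) = -4.375, f(2.25) = -19.984375, f(3) = -55, f(3.75) = -117.015625, f(4.5) = -213.625.
T_6 = (Δx/2)·[f(x_0) + 2f(x_1) + ... + 2f(x_{5}) + f(x_6)].
Sum = -228.19921875.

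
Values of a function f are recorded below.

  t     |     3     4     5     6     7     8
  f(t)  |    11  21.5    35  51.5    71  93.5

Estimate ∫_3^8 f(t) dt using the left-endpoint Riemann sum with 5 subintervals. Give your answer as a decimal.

190

Δt = 1.
Sum = 1·[11 + 21.5 + 35 + 51.5 + 71] = 190.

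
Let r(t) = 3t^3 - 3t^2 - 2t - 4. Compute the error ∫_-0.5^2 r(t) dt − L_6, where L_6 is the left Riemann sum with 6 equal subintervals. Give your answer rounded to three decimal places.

1.421

Exact integral: ∫_-0.5^2 r(t) dt = -9.921875.
L_6 ≈ -11.34332.
Error ≈ -9.921875 − (-11.34332) ≈ 1.421.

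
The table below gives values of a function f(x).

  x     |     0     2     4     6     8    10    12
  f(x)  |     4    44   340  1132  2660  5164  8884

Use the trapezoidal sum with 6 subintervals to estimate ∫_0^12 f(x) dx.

27568

Δx = 2.
T_6 = (2/2)·[4 + 2·44 + 2·340 + 2·1132 + 2·2660 + 2·5164 + 8884] = 27568.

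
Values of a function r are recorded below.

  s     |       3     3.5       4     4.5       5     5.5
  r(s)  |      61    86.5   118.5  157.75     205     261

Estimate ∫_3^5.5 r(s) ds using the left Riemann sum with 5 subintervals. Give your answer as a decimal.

314.375

Δs = 0.5.
Sum = 0.5·[61 + 86.5 + 118.5 + 157.75 + 205] = 314.375.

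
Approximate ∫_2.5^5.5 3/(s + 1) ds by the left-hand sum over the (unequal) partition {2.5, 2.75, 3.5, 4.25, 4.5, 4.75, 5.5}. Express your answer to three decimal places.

1.985

Subinterval widths: 0.25, 0.75, 0.75, 0.25, 0.25, 0.75.
Left endpoints: 2.5, 2.75, 3.5, 4.25, 4.5, 4.75.
f(2.5) = 6/7, f(2.75) = 0.8, f(3.5) = 2/3, f(4.25) = 4/7, f(4.5) = 6/11, f(4.75) = 12/23.
Sum = Σ Δs_i · f(s_i).
Sum ≈ 1.985.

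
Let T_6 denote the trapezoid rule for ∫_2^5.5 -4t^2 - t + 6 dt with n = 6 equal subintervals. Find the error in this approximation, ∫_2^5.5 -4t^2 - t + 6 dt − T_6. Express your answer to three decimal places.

0.794

Exact integral: ∫_2^5.5 f(t) dt ≈ -203.29167.
T_6 ≈ -204.08565.
Error ≈ -203.29167 − (-204.08565) ≈ 0.794.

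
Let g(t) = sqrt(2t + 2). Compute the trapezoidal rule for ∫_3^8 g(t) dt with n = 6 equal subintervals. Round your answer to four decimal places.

Δt = (8 − 3)/6 = 5/6.
g(3) ≈ 2.8284, g(23/6) ≈ 3.1091, g(14/3) ≈ 3.3665, g(5.5) ≈ 3.6056, g(19/3) ≈ 3.8297, g(43/6) ≈ 4.0415, g(8) ≈ 4.2426.
T_6 = (Δt/2)·[g(t_0) + 2g(t_1) + ... + 2g(t_{5}) + g(t_6)].
Sum ≈ 17.9066.

17.9066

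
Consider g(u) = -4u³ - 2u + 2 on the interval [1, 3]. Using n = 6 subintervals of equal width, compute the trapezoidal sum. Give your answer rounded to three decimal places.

-84.889

Δu = (3 − 1)/6 = 1/3.
g(1) = -4, g(4/3) = -274/27, g(5/3) = -536/27, g(2) = -34, g(7/3) = -1444/27, g(8/3) = -2138/27, g(3) = -112.
T_6 = (Δu/2)·[g(u_0) + 2g(u_1) + ... + 2g(u_{5}) + g(u_6)].
Sum ≈ -84.889.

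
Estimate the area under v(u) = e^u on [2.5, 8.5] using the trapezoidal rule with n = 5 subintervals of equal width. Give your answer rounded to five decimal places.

Δu = (8.5 − 2.5)/5 = 1.2.
v(2.5) ≈ 12.18249, v(3.7) ≈ 40.44730, v(4.9) ≈ 134.28978, v(6.1) ≈ 445.85777, v(7.3) ≈ 1480.29993, v(8.5) ≈ 4914.76884.
T_5 = (Δu/2)·[v(u_0) + 2v(u_1) + ... + 2v(u_{4}) + v(u_5)].
Sum ≈ 5477.24454.

5477.24454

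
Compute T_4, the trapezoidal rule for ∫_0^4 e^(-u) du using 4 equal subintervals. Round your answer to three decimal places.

1.062

Δu = (4 − 0)/4 = 1.
f(0) ≈ 1.000, f(1) ≈ 0.368, f(2) ≈ 0.135, f(3) ≈ 0.050, f(4) ≈ 0.018.
T_4 = (Δu/2)·[f(u_0) + 2f(u_1) + 2f(u_2) + 2f(u_3) + f(u_4)].
Sum ≈ 1.062.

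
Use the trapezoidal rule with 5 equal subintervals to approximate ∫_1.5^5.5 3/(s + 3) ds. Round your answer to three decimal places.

1.914

Δs = (5.5 − 1.5)/5 = 0.8.
f(1.5) = 2/3, f(2.3) = 30/53, f(3.1) = 30/61, f(3.9) = 10/23, f(4.7) = 30/77, f(5.5) = 6/17.
T_5 = (Δs/2)·[f(s_0) + 2f(s_1) + ... + 2f(s_{4}) + f(s_5)].
Sum ≈ 1.914.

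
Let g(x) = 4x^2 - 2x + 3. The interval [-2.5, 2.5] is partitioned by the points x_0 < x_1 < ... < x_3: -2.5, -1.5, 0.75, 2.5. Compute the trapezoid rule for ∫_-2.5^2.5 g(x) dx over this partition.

Subinterval widths: 1, 2.25, 1.75.
g(-2.5) = 33, g(-1.5) = 15, g(0.75) = 3.75, g(2.5) = 23.
On each subinterval the trapezoid contributes (Δx_i/2)·[g(x_{i-1}) + g(x_i)].
Sum = 68.5.

68.5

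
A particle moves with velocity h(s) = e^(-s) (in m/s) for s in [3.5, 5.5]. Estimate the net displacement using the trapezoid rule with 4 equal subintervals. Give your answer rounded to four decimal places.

0.0267

Δs = (5.5 − 3.5)/4 = 0.5.
h(3.5) ≈ 0.0302, h(4) ≈ 0.0183, h(4.5) ≈ 0.0111, h(5) ≈ 0.0067, h(5.5) ≈ 0.0041.
T_4 = (Δs/2)·[h(s_0) + 2h(s_1) + 2h(s_2) + 2h(s_3) + h(s_4)].
Sum ≈ 0.0267.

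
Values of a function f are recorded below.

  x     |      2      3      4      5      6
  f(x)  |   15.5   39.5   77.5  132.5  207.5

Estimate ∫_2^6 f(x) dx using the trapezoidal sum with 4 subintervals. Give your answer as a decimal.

361

Δx = 1.
T_4 = (1/2)·[15.5 + 2·39.5 + 2·77.5 + 2·132.5 + 207.5] = 361.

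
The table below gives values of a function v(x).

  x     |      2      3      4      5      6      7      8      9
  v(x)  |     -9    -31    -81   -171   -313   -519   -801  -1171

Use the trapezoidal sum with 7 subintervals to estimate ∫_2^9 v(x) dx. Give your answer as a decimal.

Δx = 1.
T_7 = (1/2)·[(-9) + 2·(-31) + 2·(-81) + 2·(-171) + 2·(-313) + 2·(-519) + 2·(-801) + (-1171)] = -2506.

-2506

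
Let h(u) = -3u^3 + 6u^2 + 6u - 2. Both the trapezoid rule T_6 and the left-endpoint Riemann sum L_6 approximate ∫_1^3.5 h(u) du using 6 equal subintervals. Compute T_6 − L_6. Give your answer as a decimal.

T_6 ≈ -0.327691.
L_6 ≈ 8.656684.
T_6 − L_6 = -8.984375.

-8.984375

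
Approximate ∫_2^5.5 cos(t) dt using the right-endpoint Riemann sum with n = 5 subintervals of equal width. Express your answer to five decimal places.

Δt = (5.5 − 2)/5 = 0.7.
Right endpoints: 2.7, 3.4, 4.1, 4.8, 5.5.
f(2.7) ≈ -0.90407, f(3.4) ≈ -0.96680, f(4.1) ≈ -0.57482, f(4.8) ≈ 0.08750, f(5.5) ≈ 0.70867.
Sum = Δt · [f(2.7) + f(3.4) + f(4.1) + f(4.8) + f(5.5)].
Sum ≈ -1.15467.

-1.15467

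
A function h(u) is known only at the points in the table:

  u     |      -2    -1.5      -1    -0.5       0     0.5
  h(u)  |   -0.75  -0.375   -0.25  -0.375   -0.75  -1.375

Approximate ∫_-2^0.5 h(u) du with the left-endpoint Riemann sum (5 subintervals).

Δu = 0.5.
Sum = 0.5·[(-0.75) + (-0.375) + (-0.25) + (-0.375) + (-0.75)] = -1.25.

-1.25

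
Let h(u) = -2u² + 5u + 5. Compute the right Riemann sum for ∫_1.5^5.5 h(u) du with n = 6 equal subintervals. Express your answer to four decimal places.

Δu = (5.5 − 1.5)/6 = 2/3.
Right endpoints: 13/6, 17/6, 3.5, 25/6, 29/6, 5.5.
h(13/6) = 58/9, h(17/6) = 28/9, h(3.5) = -2, h(25/6) = -80/9, h(29/6) = -158/9, h(5.5) = -28.
Sum = Δu · [h(13/6) + h(17/6) + h(3.5) + ...].
Sum ≈ -31.2593.

-31.2593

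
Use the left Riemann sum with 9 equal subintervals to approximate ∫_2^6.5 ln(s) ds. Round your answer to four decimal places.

5.9786

Δs = (6.5 − 2)/9 = 0.5.
Left endpoints: 2, 2.5, 3, 3.5, 4, 4.5, 5, 5.5, 6.
f(2) ≈ 0.6931, f(2.5) ≈ 0.9163, f(3) ≈ 1.0986, f(3.5) ≈ 1.2528, f(4) ≈ 1.3863, f(4.5) ≈ 1.5041, f(5) ≈ 1.6094, f(5.5) ≈ 1.7047, f(6) ≈ 1.7918.
Sum = Δs · [f(2) + f(2.5) + f(3) + ...].
Sum ≈ 5.9786.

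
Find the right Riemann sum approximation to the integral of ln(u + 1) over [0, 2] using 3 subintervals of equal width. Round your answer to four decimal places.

Δu = (2 − 0)/3 = 2/3.
Right endpoints: 2/3, 4/3, 2.
f(2/3) ≈ 0.5108, f(4/3) ≈ 0.8473, f(2) ≈ 1.0986.
Sum = Δu · [f(2/3) + f(4/3) + f(2)].
Sum ≈ 1.6378.

1.6378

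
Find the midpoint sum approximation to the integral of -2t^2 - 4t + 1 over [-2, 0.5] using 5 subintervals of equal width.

4.6875

Δt = (0.5 − (-2))/5 = 0.5.
Midpoints: -1.75, -1.25, -0.75, -0.25, 0.25.
f(-1.75) = 1.875, f(-1.25) = 2.875, f(-0.75) = 2.875, f(-0.25) = 1.875, f(0.25) = -0.125.
Sum = Δt · [f(-1.75) + f(-1.25) + f(-0.75) + f(-0.25) + f(0.25)].
Sum = 4.6875.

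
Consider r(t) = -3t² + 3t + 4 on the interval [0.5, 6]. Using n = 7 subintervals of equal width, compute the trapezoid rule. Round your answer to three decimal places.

Δt = (6 − 0.5)/7 = 11/14.
r(0.5) = 4.75, r(9/7) = 142/49, r(29/14) = -521/196, r(20/7) = -584/49, r(51/14) = -4877/196, r(31/7) = -2036/49, r(73/14) = -12137/196, r(6) = -86.
T_7 = (Δt/2)·[r(t_0) + 2r(t_1) + ... + 2r(t_{6}) + r(t_7)].
Sum ≈ -141.948.

-141.948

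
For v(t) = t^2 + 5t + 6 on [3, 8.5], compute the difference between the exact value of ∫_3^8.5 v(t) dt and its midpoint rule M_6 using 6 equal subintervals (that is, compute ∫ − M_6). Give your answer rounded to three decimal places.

Exact integral: ∫_3^8.5 v(t) dt ≈ 386.83333.
M_6 ≈ 386.44821.
Error ≈ 386.83333 − 386.44821 ≈ 0.385.

0.385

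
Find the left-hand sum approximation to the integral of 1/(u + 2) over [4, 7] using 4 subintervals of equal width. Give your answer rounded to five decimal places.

Δu = (7 − 4)/4 = 0.75.
Left endpoints: 4, 4.75, 5.5, 6.25.
f(4) = 1/6, f(4.75) = 4/27, f(5.5) = 2/15, f(6.25) = 4/33.
Sum = Δu · [f(4) + f(4.75) + f(5.5) + f(6.25)].
Sum ≈ 0.42702.

0.42702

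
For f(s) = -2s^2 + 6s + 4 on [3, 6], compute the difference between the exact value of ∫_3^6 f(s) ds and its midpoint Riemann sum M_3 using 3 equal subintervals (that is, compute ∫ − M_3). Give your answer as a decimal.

Exact integral: ∫_3^6 f(s) ds = -33.
M_3 = -32.5.
Error = -33 − (-32.5) = -0.5.

-0.5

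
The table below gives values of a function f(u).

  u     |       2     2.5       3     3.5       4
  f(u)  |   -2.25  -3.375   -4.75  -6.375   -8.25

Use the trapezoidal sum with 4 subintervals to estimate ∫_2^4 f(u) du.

-9.875

Δu = 0.5.
T_4 = (0.5/2)·[(-2.25) + 2·(-3.375) + 2·(-4.75) + 2·(-6.375) + (-8.25)] = -9.875.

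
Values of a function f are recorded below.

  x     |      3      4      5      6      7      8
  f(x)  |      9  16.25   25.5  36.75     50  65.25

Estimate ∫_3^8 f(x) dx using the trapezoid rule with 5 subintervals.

165.625

Δx = 1.
T_5 = (1/2)·[9 + 2·16.25 + 2·25.5 + 2·36.75 + 2·50 + 65.25] = 165.625.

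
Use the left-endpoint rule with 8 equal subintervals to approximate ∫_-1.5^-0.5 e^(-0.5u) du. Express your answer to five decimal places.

Δu = (-0.5 − (-1.5))/8 = 0.125.
Left endpoints: -1.5, -1.375, -1.25, -1.125, -1, -0.875, -0.75, -0.625.
f(-1.5) ≈ 2.11700, f(-1.375) ≈ 1.98874, f(-1.25) ≈ 1.86825, f(-1.125) ≈ 1.75505, f(-1) ≈ 1.64872, f(-0.875) ≈ 1.54883, f(-0.75) ≈ 1.45499, f(-0.625) ≈ 1.36684.
Sum = Δu · [f(-1.5) + f(-1.375) + f(-1.25) + ...].
Sum ≈ 1.71855.

1.71855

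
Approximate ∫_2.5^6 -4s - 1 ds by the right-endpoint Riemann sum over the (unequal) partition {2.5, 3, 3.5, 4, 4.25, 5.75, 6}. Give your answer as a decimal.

-69.25

Subinterval widths: 0.5, 0.5, 0.5, 0.25, 1.5, 0.25.
Right endpoints: 3, 3.5, 4, 4.25, 5.75, 6.
f(3) = -13, f(3.5) = -15, f(4) = -17, f(4.25) = -18, f(5.75) = -24, f(6) = -25.
Sum = Σ Δs_i · f(s_i).
Sum = -69.25.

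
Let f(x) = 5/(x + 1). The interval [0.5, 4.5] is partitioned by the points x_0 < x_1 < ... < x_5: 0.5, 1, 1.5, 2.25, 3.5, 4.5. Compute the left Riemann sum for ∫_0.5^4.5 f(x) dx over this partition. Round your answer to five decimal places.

Subinterval widths: 0.5, 0.5, 0.75, 1.25, 1.
Left endpoints: 0.5, 1, 1.5, 2.25, 3.5.
f(0.5) = 10/3, f(1) = 2.5, f(1.5) = 2, f(2.25) = 20/13, f(3.5) = 10/9.
Sum = Σ Δx_i · f(x_i).
Sum ≈ 7.45085.

7.45085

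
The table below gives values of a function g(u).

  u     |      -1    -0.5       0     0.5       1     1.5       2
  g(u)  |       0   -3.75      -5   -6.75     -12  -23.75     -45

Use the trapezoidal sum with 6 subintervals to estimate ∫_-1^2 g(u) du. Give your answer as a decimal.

Δu = 0.5.
T_6 = (0.5/2)·[0 + 2·(-3.75) + 2·(-5) + 2·(-6.75) + 2·(-12) + 2·(-23.75) + (-45)] = -36.875.

-36.875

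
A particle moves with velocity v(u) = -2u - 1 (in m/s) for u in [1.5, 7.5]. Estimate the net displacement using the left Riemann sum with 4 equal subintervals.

Δu = (7.5 − 1.5)/4 = 1.5.
Left endpoints: 1.5, 3, 4.5, 6.
v(1.5) = -4, v(3) = -7, v(4.5) = -10, v(6) = -13.
Sum = Δu · [v(1.5) + v(3) + v(4.5) + v(6)].
Sum = -51.

-51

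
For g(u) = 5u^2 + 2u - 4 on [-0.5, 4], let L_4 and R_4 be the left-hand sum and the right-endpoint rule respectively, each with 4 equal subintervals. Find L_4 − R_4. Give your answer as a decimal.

L_4 = 60.01171875.
R_4 = 158.73046875.
L_4 − R_4 = -98.71875.

-98.71875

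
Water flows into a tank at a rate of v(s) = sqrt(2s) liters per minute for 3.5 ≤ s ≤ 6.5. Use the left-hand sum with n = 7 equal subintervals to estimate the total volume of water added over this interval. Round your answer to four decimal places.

9.2434

Δs = (6.5 − 3.5)/7 = 3/7.
Left endpoints: 3.5, 55/14, 61/14, 67/14, 73/14, 79/14, 85/14.
v(3.5) ≈ 2.6458, v(55/14) ≈ 2.8031, v(61/14) ≈ 2.9520, v(67/14) ≈ 3.0938, v(73/14) ≈ 3.2293, v(79/14) ≈ 3.3594, v(85/14) ≈ 3.4847.
Sum = Δs · [v(3.5) + v(55/14) + v(61/14) + ...].
Sum ≈ 9.2434.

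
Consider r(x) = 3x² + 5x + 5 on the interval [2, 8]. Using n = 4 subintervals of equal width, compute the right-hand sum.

Δx = (8 − 2)/4 = 1.5.
Right endpoints: 3.5, 5, 6.5, 8.
r(3.5) = 59.25, r(5) = 105, r(6.5) = 164.25, r(8) = 237.
Sum = Δx · [r(3.5) + r(5) + r(6.5) + r(8)].
Sum = 848.25.

848.25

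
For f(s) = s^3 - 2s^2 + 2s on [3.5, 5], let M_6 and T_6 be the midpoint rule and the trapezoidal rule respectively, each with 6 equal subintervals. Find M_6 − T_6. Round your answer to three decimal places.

-0.252

M_6 ≈ 76.65039.
T_6 = 76.90234375.
M_6 − T_6 ≈ -0.252.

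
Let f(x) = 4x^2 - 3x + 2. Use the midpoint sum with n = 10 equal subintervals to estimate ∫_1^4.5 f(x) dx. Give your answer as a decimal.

98.14875

Δx = (4.5 − 1)/10 = 0.35.
Midpoints: 1.175, 1.525, 1.875, 2.225, 2.575, 2.925, 3.275, 3.625, 3.975, 4.325.
f(1.175) = 3.9975, f(1.525) = 6.7275, f(1.875) = 10.4375, f(2.225) = 15.1275, f(2.575) = 20.7975, f(2.925) = 27.4475, f(3.275) = 35.0775, f(3.625) = 43.6875, f(3.975) = 53.2775, f(4.325) = 63.8475.
Sum = Δx · [f(1.175) + f(1.525) + f(1.875) + ...].
Sum = 98.14875.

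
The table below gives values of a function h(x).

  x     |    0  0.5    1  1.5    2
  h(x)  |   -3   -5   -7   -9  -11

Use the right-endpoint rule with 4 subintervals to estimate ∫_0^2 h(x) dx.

Δx = 0.5.
Sum = 0.5·[(-5) + (-7) + (-9) + (-11)] = -16.

-16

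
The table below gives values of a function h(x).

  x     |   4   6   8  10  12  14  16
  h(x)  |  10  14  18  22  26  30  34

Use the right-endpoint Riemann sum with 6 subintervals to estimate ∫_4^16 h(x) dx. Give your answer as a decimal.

Δx = 2.
Sum = 2·[14 + 18 + 22 + 26 + 30 + 34] = 288.

288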